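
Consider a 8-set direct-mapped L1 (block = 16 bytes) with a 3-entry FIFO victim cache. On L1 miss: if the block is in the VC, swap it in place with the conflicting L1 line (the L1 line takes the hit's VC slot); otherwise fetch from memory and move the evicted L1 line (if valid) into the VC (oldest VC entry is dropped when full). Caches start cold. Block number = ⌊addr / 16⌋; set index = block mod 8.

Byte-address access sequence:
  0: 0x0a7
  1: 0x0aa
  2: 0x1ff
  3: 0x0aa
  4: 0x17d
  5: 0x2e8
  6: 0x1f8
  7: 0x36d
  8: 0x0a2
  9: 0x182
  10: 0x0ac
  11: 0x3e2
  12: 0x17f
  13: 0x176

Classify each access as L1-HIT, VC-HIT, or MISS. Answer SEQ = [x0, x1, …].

SEQ = [MISS, L1-HIT, MISS, L1-HIT, MISS, MISS, VC-HIT, MISS, L1-HIT, MISS, L1-HIT, MISS, VC-HIT, L1-HIT]

0: 0xa7 (blk 10, set 2) → MISS  vc=[]
1: 0xaa (blk 10, set 2) → L1-HIT  vc=[]
2: 0x1ff (blk 31, set 7) → MISS  vc=[]
3: 0xaa (blk 10, set 2) → L1-HIT  vc=[]
4: 0x17d (blk 23, set 7) → MISS  vc=[31]
5: 0x2e8 (blk 46, set 6) → MISS  vc=[31]
6: 0x1f8 (blk 31, set 7) → VC-HIT  vc=[23]
7: 0x36d (blk 54, set 6) → MISS  vc=[23, 46]
8: 0xa2 (blk 10, set 2) → L1-HIT  vc=[23, 46]
9: 0x182 (blk 24, set 0) → MISS  vc=[23, 46]
10: 0xac (blk 10, set 2) → L1-HIT  vc=[23, 46]
11: 0x3e2 (blk 62, set 6) → MISS  vc=[23, 46, 54]
12: 0x17f (blk 23, set 7) → VC-HIT  vc=[31, 46, 54]
13: 0x176 (blk 23, set 7) → L1-HIT  vc=[31, 46, 54]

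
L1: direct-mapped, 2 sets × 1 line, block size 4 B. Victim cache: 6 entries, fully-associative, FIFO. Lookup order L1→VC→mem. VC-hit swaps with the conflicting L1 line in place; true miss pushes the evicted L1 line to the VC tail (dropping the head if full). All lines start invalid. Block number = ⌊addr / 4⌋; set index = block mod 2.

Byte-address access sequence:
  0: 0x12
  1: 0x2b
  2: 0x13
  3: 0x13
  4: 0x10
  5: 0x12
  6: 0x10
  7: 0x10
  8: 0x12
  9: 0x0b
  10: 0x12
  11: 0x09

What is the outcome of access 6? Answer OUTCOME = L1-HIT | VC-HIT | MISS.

#0 0x12→b4/s0 MISS; vc=[]
#1 0x2b→b10/s0 MISS; vc=[4]
#2 0x13→b4/s0 VC-HIT; vc=[10]
#3 0x13→b4/s0 L1-HIT; vc=[10]
#4 0x10→b4/s0 L1-HIT; vc=[10]
#5 0x12→b4/s0 L1-HIT; vc=[10]
#6 0x10→b4/s0 L1-HIT; vc=[10]
#7 0x10→b4/s0 L1-HIT; vc=[10]
#8 0x12→b4/s0 L1-HIT; vc=[10]
#9 0xb→b2/s0 MISS; vc=[10,4]
#10 0x12→b4/s0 VC-HIT; vc=[10,2]
#11 0x9→b2/s0 VC-HIT; vc=[10,4]

OUTCOME = L1-HIT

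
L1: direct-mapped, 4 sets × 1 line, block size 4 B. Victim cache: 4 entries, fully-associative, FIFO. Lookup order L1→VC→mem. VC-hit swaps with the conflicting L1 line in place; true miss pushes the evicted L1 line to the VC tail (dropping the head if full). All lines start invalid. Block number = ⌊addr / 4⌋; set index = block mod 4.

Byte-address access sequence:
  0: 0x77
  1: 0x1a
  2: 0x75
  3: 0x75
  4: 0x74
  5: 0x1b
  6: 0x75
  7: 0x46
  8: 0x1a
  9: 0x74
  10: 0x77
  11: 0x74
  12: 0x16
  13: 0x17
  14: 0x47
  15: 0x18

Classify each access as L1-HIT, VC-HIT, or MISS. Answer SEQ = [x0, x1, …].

SEQ = [MISS, MISS, L1-HIT, L1-HIT, L1-HIT, L1-HIT, L1-HIT, MISS, L1-HIT, VC-HIT, L1-HIT, L1-HIT, MISS, L1-HIT, VC-HIT, L1-HIT]

  [0] addr=0x77 blk=29 s=1: MISS | VC []
  [1] addr=0x1a blk=6 s=2: MISS | VC []
  [2] addr=0x75 blk=29 s=1: L1-HIT | VC []
  [3] addr=0x75 blk=29 s=1: L1-HIT | VC []
  [4] addr=0x74 blk=29 s=1: L1-HIT | VC []
  [5] addr=0x1b blk=6 s=2: L1-HIT | VC []
  [6] addr=0x75 blk=29 s=1: L1-HIT | VC []
  [7] addr=0x46 blk=17 s=1: MISS | VC [29]
  [8] addr=0x1a blk=6 s=2: L1-HIT | VC [29]
  [9] addr=0x74 blk=29 s=1: VC-HIT | VC [17]
  [10] addr=0x77 blk=29 s=1: L1-HIT | VC [17]
  [11] addr=0x74 blk=29 s=1: L1-HIT | VC [17]
  [12] addr=0x16 blk=5 s=1: MISS | VC [17, 29]
  [13] addr=0x17 blk=5 s=1: L1-HIT | VC [17, 29]
  [14] addr=0x47 blk=17 s=1: VC-HIT | VC [5, 29]
  [15] addr=0x18 blk=6 s=2: L1-HIT | VC [5, 29]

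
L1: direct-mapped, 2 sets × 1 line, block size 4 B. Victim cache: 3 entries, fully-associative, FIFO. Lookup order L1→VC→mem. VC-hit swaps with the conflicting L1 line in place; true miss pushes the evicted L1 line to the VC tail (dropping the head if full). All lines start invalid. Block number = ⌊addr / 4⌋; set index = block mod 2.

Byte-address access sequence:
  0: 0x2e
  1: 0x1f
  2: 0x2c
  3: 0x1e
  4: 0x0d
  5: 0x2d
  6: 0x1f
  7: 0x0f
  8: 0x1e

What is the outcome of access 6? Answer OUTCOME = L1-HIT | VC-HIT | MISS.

OUTCOME = VC-HIT

#0 0x2e→b11/s1 MISS; vc=[]
#1 0x1f→b7/s1 MISS; vc=[11]
#2 0x2c→b11/s1 VC-HIT; vc=[7]
#3 0x1e→b7/s1 VC-HIT; vc=[11]
#4 0xd→b3/s1 MISS; vc=[11,7]
#5 0x2d→b11/s1 VC-HIT; vc=[3,7]
#6 0x1f→b7/s1 VC-HIT; vc=[3,11]
#7 0xf→b3/s1 VC-HIT; vc=[7,11]
#8 0x1e→b7/s1 VC-HIT; vc=[3,11]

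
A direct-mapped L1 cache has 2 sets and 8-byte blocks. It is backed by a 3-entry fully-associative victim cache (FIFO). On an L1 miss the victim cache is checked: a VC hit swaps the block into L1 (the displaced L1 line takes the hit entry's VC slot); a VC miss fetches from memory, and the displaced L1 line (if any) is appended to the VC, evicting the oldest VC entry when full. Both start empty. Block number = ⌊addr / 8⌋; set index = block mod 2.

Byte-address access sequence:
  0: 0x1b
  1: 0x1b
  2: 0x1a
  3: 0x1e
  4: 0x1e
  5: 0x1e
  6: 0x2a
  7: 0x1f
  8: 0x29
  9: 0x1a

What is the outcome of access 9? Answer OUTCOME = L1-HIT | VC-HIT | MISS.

OUTCOME = VC-HIT

0: 0x1b (blk 3, set 1) → MISS  vc=[]
1: 0x1b (blk 3, set 1) → L1-HIT  vc=[]
2: 0x1a (blk 3, set 1) → L1-HIT  vc=[]
3: 0x1e (blk 3, set 1) → L1-HIT  vc=[]
4: 0x1e (blk 3, set 1) → L1-HIT  vc=[]
5: 0x1e (blk 3, set 1) → L1-HIT  vc=[]
6: 0x2a (blk 5, set 1) → MISS  vc=[3]
7: 0x1f (blk 3, set 1) → VC-HIT  vc=[5]
8: 0x29 (blk 5, set 1) → VC-HIT  vc=[3]
9: 0x1a (blk 3, set 1) → VC-HIT  vc=[5]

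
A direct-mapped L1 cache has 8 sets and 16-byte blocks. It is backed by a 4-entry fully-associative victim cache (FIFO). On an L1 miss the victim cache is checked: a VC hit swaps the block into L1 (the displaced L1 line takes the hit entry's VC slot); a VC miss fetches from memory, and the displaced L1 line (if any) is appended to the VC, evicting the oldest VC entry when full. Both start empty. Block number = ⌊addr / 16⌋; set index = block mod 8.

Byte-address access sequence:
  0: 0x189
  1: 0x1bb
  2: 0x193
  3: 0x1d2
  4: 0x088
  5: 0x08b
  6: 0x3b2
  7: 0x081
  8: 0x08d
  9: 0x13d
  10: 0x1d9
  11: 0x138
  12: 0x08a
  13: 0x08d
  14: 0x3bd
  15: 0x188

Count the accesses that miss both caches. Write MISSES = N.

MISSES = 7

#0 0x189→b24/s0 MISS; vc=[]
#1 0x1bb→b27/s3 MISS; vc=[]
#2 0x193→b25/s1 MISS; vc=[]
#3 0x1d2→b29/s5 MISS; vc=[]
#4 0x88→b8/s0 MISS; vc=[24]
#5 0x8b→b8/s0 L1-HIT; vc=[24]
#6 0x3b2→b59/s3 MISS; vc=[24,27]
#7 0x81→b8/s0 L1-HIT; vc=[24,27]
#8 0x8d→b8/s0 L1-HIT; vc=[24,27]
#9 0x13d→b19/s3 MISS; vc=[24,27,59]
#10 0x1d9→b29/s5 L1-HIT; vc=[24,27,59]
#11 0x138→b19/s3 L1-HIT; vc=[24,27,59]
#12 0x8a→b8/s0 L1-HIT; vc=[24,27,59]
#13 0x8d→b8/s0 L1-HIT; vc=[24,27,59]
#14 0x3bd→b59/s3 VC-HIT; vc=[24,27,19]
#15 0x188→b24/s0 VC-HIT; vc=[8,27,19]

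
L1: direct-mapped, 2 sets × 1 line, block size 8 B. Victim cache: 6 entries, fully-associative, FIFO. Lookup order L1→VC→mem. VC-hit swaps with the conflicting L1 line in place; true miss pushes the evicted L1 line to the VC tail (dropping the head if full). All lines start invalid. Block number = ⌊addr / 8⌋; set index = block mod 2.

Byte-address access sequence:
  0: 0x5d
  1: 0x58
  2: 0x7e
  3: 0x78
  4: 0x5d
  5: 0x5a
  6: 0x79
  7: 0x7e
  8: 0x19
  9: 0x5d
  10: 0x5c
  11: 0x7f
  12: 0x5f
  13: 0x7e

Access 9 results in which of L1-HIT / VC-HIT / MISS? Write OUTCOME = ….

OUTCOME = VC-HIT

#0 0x5d→b11/s1 MISS; vc=[]
#1 0x58→b11/s1 L1-HIT; vc=[]
#2 0x7e→b15/s1 MISS; vc=[11]
#3 0x78→b15/s1 L1-HIT; vc=[11]
#4 0x5d→b11/s1 VC-HIT; vc=[15]
#5 0x5a→b11/s1 L1-HIT; vc=[15]
#6 0x79→b15/s1 VC-HIT; vc=[11]
#7 0x7e→b15/s1 L1-HIT; vc=[11]
#8 0x19→b3/s1 MISS; vc=[11,15]
#9 0x5d→b11/s1 VC-HIT; vc=[3,15]
#10 0x5c→b11/s1 L1-HIT; vc=[3,15]
#11 0x7f→b15/s1 VC-HIT; vc=[3,11]
#12 0x5f→b11/s1 VC-HIT; vc=[3,15]
#13 0x7e→b15/s1 VC-HIT; vc=[3,11]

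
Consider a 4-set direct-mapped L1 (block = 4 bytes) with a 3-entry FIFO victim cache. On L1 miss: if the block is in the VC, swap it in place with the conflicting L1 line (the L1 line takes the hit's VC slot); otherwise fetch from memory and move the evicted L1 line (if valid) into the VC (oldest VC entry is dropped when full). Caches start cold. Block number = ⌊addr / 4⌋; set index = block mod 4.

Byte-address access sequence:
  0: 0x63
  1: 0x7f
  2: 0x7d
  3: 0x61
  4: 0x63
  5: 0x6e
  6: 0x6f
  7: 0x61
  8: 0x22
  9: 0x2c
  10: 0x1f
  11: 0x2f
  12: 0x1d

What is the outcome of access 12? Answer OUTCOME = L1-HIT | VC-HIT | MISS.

  [0] addr=0x63 blk=24 s=0: MISS | VC []
  [1] addr=0x7f blk=31 s=3: MISS | VC []
  [2] addr=0x7d blk=31 s=3: L1-HIT | VC []
  [3] addr=0x61 blk=24 s=0: L1-HIT | VC []
  [4] addr=0x63 blk=24 s=0: L1-HIT | VC []
  [5] addr=0x6e blk=27 s=3: MISS | VC [31]
  [6] addr=0x6f blk=27 s=3: L1-HIT | VC [31]
  [7] addr=0x61 blk=24 s=0: L1-HIT | VC [31]
  [8] addr=0x22 blk=8 s=0: MISS | VC [31, 24]
  [9] addr=0x2c blk=11 s=3: MISS | VC [31, 24, 27]
  [10] addr=0x1f blk=7 s=3: MISS | VC [24, 27, 11]
  [11] addr=0x2f blk=11 s=3: VC-HIT | VC [24, 27, 7]
  [12] addr=0x1d blk=7 s=3: VC-HIT | VC [24, 27, 11]

OUTCOME = VC-HIT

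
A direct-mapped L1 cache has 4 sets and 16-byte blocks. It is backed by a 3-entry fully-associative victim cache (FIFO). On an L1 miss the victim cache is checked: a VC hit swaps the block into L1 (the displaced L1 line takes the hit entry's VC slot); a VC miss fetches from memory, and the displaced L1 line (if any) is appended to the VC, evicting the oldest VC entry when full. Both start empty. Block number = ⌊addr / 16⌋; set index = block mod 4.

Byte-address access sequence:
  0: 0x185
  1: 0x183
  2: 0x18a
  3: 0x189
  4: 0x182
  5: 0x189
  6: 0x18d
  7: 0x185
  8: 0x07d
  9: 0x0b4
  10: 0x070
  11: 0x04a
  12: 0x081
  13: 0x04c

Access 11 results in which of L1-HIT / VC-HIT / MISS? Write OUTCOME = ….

OUTCOME = MISS

#0 0x185→b24/s0 MISS; vc=[]
#1 0x183→b24/s0 L1-HIT; vc=[]
#2 0x18a→b24/s0 L1-HIT; vc=[]
#3 0x189→b24/s0 L1-HIT; vc=[]
#4 0x182→b24/s0 L1-HIT; vc=[]
#5 0x189→b24/s0 L1-HIT; vc=[]
#6 0x18d→b24/s0 L1-HIT; vc=[]
#7 0x185→b24/s0 L1-HIT; vc=[]
#8 0x7d→b7/s3 MISS; vc=[]
#9 0xb4→b11/s3 MISS; vc=[7]
#10 0x70→b7/s3 VC-HIT; vc=[11]
#11 0x4a→b4/s0 MISS; vc=[11,24]
#12 0x81→b8/s0 MISS; vc=[11,24,4]
#13 0x4c→b4/s0 VC-HIT; vc=[11,24,8]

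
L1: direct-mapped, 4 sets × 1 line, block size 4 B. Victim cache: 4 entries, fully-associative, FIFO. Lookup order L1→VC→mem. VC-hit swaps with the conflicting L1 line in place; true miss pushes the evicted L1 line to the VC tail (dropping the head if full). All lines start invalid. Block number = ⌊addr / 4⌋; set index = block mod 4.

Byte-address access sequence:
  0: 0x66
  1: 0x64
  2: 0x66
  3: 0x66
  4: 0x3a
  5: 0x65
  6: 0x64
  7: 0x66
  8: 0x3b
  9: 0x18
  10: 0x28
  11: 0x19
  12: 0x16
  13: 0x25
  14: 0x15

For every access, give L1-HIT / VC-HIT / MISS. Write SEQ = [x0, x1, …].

SEQ = [MISS, L1-HIT, L1-HIT, L1-HIT, MISS, L1-HIT, L1-HIT, L1-HIT, L1-HIT, MISS, MISS, VC-HIT, MISS, MISS, VC-HIT]

  [0] addr=0x66 blk=25 s=1: MISS | VC []
  [1] addr=0x64 blk=25 s=1: L1-HIT | VC []
  [2] addr=0x66 blk=25 s=1: L1-HIT | VC []
  [3] addr=0x66 blk=25 s=1: L1-HIT | VC []
  [4] addr=0x3a blk=14 s=2: MISS | VC []
  [5] addr=0x65 blk=25 s=1: L1-HIT | VC []
  [6] addr=0x64 blk=25 s=1: L1-HIT | VC []
  [7] addr=0x66 blk=25 s=1: L1-HIT | VC []
  [8] addr=0x3b blk=14 s=2: L1-HIT | VC []
  [9] addr=0x18 blk=6 s=2: MISS | VC [14]
  [10] addr=0x28 blk=10 s=2: MISS | VC [14, 6]
  [11] addr=0x19 blk=6 s=2: VC-HIT | VC [14, 10]
  [12] addr=0x16 blk=5 s=1: MISS | VC [14, 10, 25]
  [13] addr=0x25 blk=9 s=1: MISS | VC [14, 10, 25, 5]
  [14] addr=0x15 blk=5 s=1: VC-HIT | VC [14, 10, 25, 9]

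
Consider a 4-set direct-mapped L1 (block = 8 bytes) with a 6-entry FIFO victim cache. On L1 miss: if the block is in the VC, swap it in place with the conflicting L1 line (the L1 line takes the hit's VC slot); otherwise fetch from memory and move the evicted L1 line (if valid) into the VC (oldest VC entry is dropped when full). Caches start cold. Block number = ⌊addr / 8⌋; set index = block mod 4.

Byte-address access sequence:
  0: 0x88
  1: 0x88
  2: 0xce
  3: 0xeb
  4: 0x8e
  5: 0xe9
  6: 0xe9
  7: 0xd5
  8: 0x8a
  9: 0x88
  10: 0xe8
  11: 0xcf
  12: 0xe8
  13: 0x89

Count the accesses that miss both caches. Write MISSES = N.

  [0] addr=0x88 blk=17 s=1: MISS | VC []
  [1] addr=0x88 blk=17 s=1: L1-HIT | VC []
  [2] addr=0xce blk=25 s=1: MISS | VC [17]
  [3] addr=0xeb blk=29 s=1: MISS | VC [17, 25]
  [4] addr=0x8e blk=17 s=1: VC-HIT | VC [29, 25]
  [5] addr=0xe9 blk=29 s=1: VC-HIT | VC [17, 25]
  [6] addr=0xe9 blk=29 s=1: L1-HIT | VC [17, 25]
  [7] addr=0xd5 blk=26 s=2: MISS | VC [17, 25]
  [8] addr=0x8a blk=17 s=1: VC-HIT | VC [29, 25]
  [9] addr=0x88 blk=17 s=1: L1-HIT | VC [29, 25]
  [10] addr=0xe8 blk=29 s=1: VC-HIT | VC [17, 25]
  [11] addr=0xcf blk=25 s=1: VC-HIT | VC [17, 29]
  [12] addr=0xe8 blk=29 s=1: VC-HIT | VC [17, 25]
  [13] addr=0x89 blk=17 s=1: VC-HIT | VC [29, 25]

MISSES = 4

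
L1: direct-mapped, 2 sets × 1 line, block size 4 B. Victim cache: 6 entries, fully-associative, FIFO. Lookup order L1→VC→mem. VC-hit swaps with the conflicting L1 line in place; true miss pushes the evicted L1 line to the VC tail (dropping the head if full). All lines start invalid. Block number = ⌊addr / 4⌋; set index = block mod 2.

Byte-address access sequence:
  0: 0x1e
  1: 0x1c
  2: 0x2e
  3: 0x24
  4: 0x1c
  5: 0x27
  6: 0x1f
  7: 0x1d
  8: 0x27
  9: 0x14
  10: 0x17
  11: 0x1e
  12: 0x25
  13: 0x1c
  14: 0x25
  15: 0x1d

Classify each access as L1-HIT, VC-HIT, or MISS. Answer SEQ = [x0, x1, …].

0: 0x1e (blk 7, set 1) → MISS  vc=[]
1: 0x1c (blk 7, set 1) → L1-HIT  vc=[]
2: 0x2e (blk 11, set 1) → MISS  vc=[7]
3: 0x24 (blk 9, set 1) → MISS  vc=[7, 11]
4: 0x1c (blk 7, set 1) → VC-HIT  vc=[9, 11]
5: 0x27 (blk 9, set 1) → VC-HIT  vc=[7, 11]
6: 0x1f (blk 7, set 1) → VC-HIT  vc=[9, 11]
7: 0x1d (blk 7, set 1) → L1-HIT  vc=[9, 11]
8: 0x27 (blk 9, set 1) → VC-HIT  vc=[7, 11]
9: 0x14 (blk 5, set 1) → MISS  vc=[7, 11, 9]
10: 0x17 (blk 5, set 1) → L1-HIT  vc=[7, 11, 9]
11: 0x1e (blk 7, set 1) → VC-HIT  vc=[5, 11, 9]
12: 0x25 (blk 9, set 1) → VC-HIT  vc=[5, 11, 7]
13: 0x1c (blk 7, set 1) → VC-HIT  vc=[5, 11, 9]
14: 0x25 (blk 9, set 1) → VC-HIT  vc=[5, 11, 7]
15: 0x1d (blk 7, set 1) → VC-HIT  vc=[5, 11, 9]

SEQ = [MISS, L1-HIT, MISS, MISS, VC-HIT, VC-HIT, VC-HIT, L1-HIT, VC-HIT, MISS, L1-HIT, VC-HIT, VC-HIT, VC-HIT, VC-HIT, VC-HIT]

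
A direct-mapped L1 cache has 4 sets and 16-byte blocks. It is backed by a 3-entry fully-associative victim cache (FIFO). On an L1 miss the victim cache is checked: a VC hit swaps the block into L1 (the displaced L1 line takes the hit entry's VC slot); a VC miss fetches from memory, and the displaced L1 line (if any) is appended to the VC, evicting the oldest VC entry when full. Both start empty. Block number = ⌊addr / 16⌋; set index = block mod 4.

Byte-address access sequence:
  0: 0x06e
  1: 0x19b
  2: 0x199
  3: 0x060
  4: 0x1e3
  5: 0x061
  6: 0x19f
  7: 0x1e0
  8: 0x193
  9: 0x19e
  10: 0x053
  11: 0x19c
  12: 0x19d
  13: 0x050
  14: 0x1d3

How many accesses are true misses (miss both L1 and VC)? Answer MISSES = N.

MISSES = 5

0: 0x6e (blk 6, set 2) → MISS  vc=[]
1: 0x19b (blk 25, set 1) → MISS  vc=[]
2: 0x199 (blk 25, set 1) → L1-HIT  vc=[]
3: 0x60 (blk 6, set 2) → L1-HIT  vc=[]
4: 0x1e3 (blk 30, set 2) → MISS  vc=[6]
5: 0x61 (blk 6, set 2) → VC-HIT  vc=[30]
6: 0x19f (blk 25, set 1) → L1-HIT  vc=[30]
7: 0x1e0 (blk 30, set 2) → VC-HIT  vc=[6]
8: 0x193 (blk 25, set 1) → L1-HIT  vc=[6]
9: 0x19e (blk 25, set 1) → L1-HIT  vc=[6]
10: 0x53 (blk 5, set 1) → MISS  vc=[6, 25]
11: 0x19c (blk 25, set 1) → VC-HIT  vc=[6, 5]
12: 0x19d (blk 25, set 1) → L1-HIT  vc=[6, 5]
13: 0x50 (blk 5, set 1) → VC-HIT  vc=[6, 25]
14: 0x1d3 (blk 29, set 1) → MISS  vc=[6, 25, 5]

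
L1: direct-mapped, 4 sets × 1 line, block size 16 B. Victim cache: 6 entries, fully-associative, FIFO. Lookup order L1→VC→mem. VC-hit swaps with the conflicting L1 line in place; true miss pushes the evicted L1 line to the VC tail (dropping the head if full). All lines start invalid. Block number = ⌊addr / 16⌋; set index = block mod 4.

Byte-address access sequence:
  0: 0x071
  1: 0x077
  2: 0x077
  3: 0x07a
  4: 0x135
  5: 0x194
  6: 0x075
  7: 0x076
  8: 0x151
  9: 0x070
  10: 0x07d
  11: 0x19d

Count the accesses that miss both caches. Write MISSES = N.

#0 0x71→b7/s3 MISS; vc=[]
#1 0x77→b7/s3 L1-HIT; vc=[]
#2 0x77→b7/s3 L1-HIT; vc=[]
#3 0x7a→b7/s3 L1-HIT; vc=[]
#4 0x135→b19/s3 MISS; vc=[7]
#5 0x194→b25/s1 MISS; vc=[7]
#6 0x75→b7/s3 VC-HIT; vc=[19]
#7 0x76→b7/s3 L1-HIT; vc=[19]
#8 0x151→b21/s1 MISS; vc=[19,25]
#9 0x70→b7/s3 L1-HIT; vc=[19,25]
#10 0x7d→b7/s3 L1-HIT; vc=[19,25]
#11 0x19d→b25/s1 VC-HIT; vc=[19,21]

MISSES = 4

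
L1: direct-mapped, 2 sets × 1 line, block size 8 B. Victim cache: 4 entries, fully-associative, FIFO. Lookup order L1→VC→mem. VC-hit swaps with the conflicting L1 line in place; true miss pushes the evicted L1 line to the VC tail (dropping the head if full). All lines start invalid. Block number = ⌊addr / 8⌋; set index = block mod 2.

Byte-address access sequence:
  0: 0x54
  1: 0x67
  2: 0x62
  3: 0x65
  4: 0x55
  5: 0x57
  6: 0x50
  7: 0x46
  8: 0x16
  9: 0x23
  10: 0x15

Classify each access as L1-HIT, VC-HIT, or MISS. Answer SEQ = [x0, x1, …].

SEQ = [MISS, MISS, L1-HIT, L1-HIT, VC-HIT, L1-HIT, L1-HIT, MISS, MISS, MISS, VC-HIT]

  [0] addr=0x54 blk=10 s=0: MISS | VC []
  [1] addr=0x67 blk=12 s=0: MISS | VC [10]
  [2] addr=0x62 blk=12 s=0: L1-HIT | VC [10]
  [3] addr=0x65 blk=12 s=0: L1-HIT | VC [10]
  [4] addr=0x55 blk=10 s=0: VC-HIT | VC [12]
  [5] addr=0x57 blk=10 s=0: L1-HIT | VC [12]
  [6] addr=0x50 blk=10 s=0: L1-HIT | VC [12]
  [7] addr=0x46 blk=8 s=0: MISS | VC [12, 10]
  [8] addr=0x16 blk=2 s=0: MISS | VC [12, 10, 8]
  [9] addr=0x23 blk=4 s=0: MISS | VC [12, 10, 8, 2]
  [10] addr=0x15 blk=2 s=0: VC-HIT | VC [12, 10, 8, 4]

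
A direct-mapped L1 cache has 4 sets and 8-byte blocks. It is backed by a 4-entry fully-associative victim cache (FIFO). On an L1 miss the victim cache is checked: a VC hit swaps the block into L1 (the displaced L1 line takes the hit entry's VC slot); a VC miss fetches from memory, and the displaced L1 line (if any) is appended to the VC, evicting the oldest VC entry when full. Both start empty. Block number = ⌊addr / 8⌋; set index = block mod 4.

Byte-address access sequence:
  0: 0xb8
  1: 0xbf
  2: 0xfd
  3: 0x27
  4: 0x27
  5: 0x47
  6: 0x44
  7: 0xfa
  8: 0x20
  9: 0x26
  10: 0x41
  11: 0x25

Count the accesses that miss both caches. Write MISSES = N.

0: 0xb8 (blk 23, set 3) → MISS  vc=[]
1: 0xbf (blk 23, set 3) → L1-HIT  vc=[]
2: 0xfd (blk 31, set 3) → MISS  vc=[23]
3: 0x27 (blk 4, set 0) → MISS  vc=[23]
4: 0x27 (blk 4, set 0) → L1-HIT  vc=[23]
5: 0x47 (blk 8, set 0) → MISS  vc=[23, 4]
6: 0x44 (blk 8, set 0) → L1-HIT  vc=[23, 4]
7: 0xfa (blk 31, set 3) → L1-HIT  vc=[23, 4]
8: 0x20 (blk 4, set 0) → VC-HIT  vc=[23, 8]
9: 0x26 (blk 4, set 0) → L1-HIT  vc=[23, 8]
10: 0x41 (blk 8, set 0) → VC-HIT  vc=[23, 4]
11: 0x25 (blk 4, set 0) → VC-HIT  vc=[23, 8]

MISSES = 4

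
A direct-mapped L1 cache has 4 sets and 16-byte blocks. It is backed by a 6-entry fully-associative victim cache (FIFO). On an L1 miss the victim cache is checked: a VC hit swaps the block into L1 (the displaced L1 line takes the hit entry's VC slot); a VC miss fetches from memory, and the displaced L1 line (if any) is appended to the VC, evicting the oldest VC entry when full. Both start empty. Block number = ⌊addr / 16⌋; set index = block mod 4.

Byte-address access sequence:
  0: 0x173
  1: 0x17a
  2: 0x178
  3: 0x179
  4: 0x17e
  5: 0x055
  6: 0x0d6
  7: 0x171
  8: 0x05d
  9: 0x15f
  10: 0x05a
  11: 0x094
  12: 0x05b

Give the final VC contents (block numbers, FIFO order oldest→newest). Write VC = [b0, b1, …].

0: 0x173 (blk 23, set 3) → MISS  vc=[]
1: 0x17a (blk 23, set 3) → L1-HIT  vc=[]
2: 0x178 (blk 23, set 3) → L1-HIT  vc=[]
3: 0x179 (blk 23, set 3) → L1-HIT  vc=[]
4: 0x17e (blk 23, set 3) → L1-HIT  vc=[]
5: 0x55 (blk 5, set 1) → MISS  vc=[]
6: 0xd6 (blk 13, set 1) → MISS  vc=[5]
7: 0x171 (blk 23, set 3) → L1-HIT  vc=[5]
8: 0x5d (blk 5, set 1) → VC-HIT  vc=[13]
9: 0x15f (blk 21, set 1) → MISS  vc=[13, 5]
10: 0x5a (blk 5, set 1) → VC-HIT  vc=[13, 21]
11: 0x94 (blk 9, set 1) → MISS  vc=[13, 21, 5]
12: 0x5b (blk 5, set 1) → VC-HIT  vc=[13, 21, 9]

VC = [13, 21, 9]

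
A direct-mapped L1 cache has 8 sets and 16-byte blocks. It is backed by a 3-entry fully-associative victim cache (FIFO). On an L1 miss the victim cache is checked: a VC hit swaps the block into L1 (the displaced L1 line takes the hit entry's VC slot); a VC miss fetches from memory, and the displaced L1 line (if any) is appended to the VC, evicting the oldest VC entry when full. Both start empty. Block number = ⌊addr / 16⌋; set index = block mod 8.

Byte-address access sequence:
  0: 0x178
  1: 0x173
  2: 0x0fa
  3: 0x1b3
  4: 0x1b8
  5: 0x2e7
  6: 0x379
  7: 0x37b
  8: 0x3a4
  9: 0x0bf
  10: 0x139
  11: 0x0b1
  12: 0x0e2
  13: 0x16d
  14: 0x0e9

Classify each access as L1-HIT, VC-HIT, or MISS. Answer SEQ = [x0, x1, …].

SEQ = [MISS, L1-HIT, MISS, MISS, L1-HIT, MISS, MISS, L1-HIT, MISS, MISS, MISS, VC-HIT, MISS, MISS, VC-HIT]

#0 0x178→b23/s7 MISS; vc=[]
#1 0x173→b23/s7 L1-HIT; vc=[]
#2 0xfa→b15/s7 MISS; vc=[23]
#3 0x1b3→b27/s3 MISS; vc=[23]
#4 0x1b8→b27/s3 L1-HIT; vc=[23]
#5 0x2e7→b46/s6 MISS; vc=[23]
#6 0x379→b55/s7 MISS; vc=[23,15]
#7 0x37b→b55/s7 L1-HIT; vc=[23,15]
#8 0x3a4→b58/s2 MISS; vc=[23,15]
#9 0xbf→b11/s3 MISS; vc=[23,15,27]
#10 0x139→b19/s3 MISS; vc=[15,27,11]
#11 0xb1→b11/s3 VC-HIT; vc=[15,27,19]
#12 0xe2→b14/s6 MISS; vc=[27,19,46]
#13 0x16d→b22/s6 MISS; vc=[19,46,14]
#14 0xe9→b14/s6 VC-HIT; vc=[19,46,22]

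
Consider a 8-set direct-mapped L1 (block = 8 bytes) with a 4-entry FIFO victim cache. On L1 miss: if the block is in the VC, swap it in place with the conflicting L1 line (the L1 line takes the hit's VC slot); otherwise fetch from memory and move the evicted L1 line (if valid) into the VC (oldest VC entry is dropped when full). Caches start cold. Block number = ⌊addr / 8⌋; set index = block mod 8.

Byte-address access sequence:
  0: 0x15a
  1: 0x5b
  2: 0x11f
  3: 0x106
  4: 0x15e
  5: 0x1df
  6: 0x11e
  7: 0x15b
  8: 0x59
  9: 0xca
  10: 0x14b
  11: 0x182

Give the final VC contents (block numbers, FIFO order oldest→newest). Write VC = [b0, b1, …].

VC = [43, 35, 25, 32]

#0 0x15a→b43/s3 MISS; vc=[]
#1 0x5b→b11/s3 MISS; vc=[43]
#2 0x11f→b35/s3 MISS; vc=[43,11]
#3 0x106→b32/s0 MISS; vc=[43,11]
#4 0x15e→b43/s3 VC-HIT; vc=[35,11]
#5 0x1df→b59/s3 MISS; vc=[35,11,43]
#6 0x11e→b35/s3 VC-HIT; vc=[59,11,43]
#7 0x15b→b43/s3 VC-HIT; vc=[59,11,35]
#8 0x59→b11/s3 VC-HIT; vc=[59,43,35]
#9 0xca→b25/s1 MISS; vc=[59,43,35]
#10 0x14b→b41/s1 MISS; vc=[59,43,35,25]
#11 0x182→b48/s0 MISS; vc=[43,35,25,32]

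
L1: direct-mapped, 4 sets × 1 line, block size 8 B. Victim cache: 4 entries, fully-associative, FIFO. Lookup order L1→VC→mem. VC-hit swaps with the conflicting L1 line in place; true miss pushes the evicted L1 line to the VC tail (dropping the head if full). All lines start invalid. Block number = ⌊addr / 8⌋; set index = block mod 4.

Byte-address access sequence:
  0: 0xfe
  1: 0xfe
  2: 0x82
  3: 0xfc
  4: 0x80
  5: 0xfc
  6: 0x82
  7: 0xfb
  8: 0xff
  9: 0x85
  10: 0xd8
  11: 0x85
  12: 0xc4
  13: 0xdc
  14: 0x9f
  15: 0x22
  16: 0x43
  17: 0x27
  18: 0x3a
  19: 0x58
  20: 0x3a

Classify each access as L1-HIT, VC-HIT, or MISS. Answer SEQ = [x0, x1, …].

SEQ = [MISS, L1-HIT, MISS, L1-HIT, L1-HIT, L1-HIT, L1-HIT, L1-HIT, L1-HIT, L1-HIT, MISS, L1-HIT, MISS, L1-HIT, MISS, MISS, MISS, VC-HIT, MISS, MISS, VC-HIT]

  [0] addr=0xfe blk=31 s=3: MISS | VC []
  [1] addr=0xfe blk=31 s=3: L1-HIT | VC []
  [2] addr=0x82 blk=16 s=0: MISS | VC []
  [3] addr=0xfc blk=31 s=3: L1-HIT | VC []
  [4] addr=0x80 blk=16 s=0: L1-HIT | VC []
  [5] addr=0xfc blk=31 s=3: L1-HIT | VC []
  [6] addr=0x82 blk=16 s=0: L1-HIT | VC []
  [7] addr=0xfb blk=31 s=3: L1-HIT | VC []
  [8] addr=0xff blk=31 s=3: L1-HIT | VC []
  [9] addr=0x85 blk=16 s=0: L1-HIT | VC []
  [10] addr=0xd8 blk=27 s=3: MISS | VC [31]
  [11] addr=0x85 blk=16 s=0: L1-HIT | VC [31]
  [12] addr=0xc4 blk=24 s=0: MISS | VC [31, 16]
  [13] addr=0xdc blk=27 s=3: L1-HIT | VC [31, 16]
  [14] addr=0x9f blk=19 s=3: MISS | VC [31, 16, 27]
  [15] addr=0x22 blk=4 s=0: MISS | VC [31, 16, 27, 24]
  [16] addr=0x43 blk=8 s=0: MISS | VC [16, 27, 24, 4]
  [17] addr=0x27 blk=4 s=0: VC-HIT | VC [16, 27, 24, 8]
  [18] addr=0x3a blk=7 s=3: MISS | VC [27, 24, 8, 19]
  [19] addr=0x58 blk=11 s=3: MISS | VC [24, 8, 19, 7]
  [20] addr=0x3a blk=7 s=3: VC-HIT | VC [24, 8, 19, 11]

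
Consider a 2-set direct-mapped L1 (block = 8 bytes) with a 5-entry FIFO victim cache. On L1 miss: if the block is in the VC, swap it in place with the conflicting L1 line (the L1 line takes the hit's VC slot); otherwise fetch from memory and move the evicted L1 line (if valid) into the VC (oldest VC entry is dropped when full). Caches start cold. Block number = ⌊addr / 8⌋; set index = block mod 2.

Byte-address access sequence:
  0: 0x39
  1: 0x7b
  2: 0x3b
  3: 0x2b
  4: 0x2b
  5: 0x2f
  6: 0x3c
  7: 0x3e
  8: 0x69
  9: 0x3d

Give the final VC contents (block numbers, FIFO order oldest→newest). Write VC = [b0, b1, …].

0: 0x39 (blk 7, set 1) → MISS  vc=[]
1: 0x7b (blk 15, set 1) → MISS  vc=[7]
2: 0x3b (blk 7, set 1) → VC-HIT  vc=[15]
3: 0x2b (blk 5, set 1) → MISS  vc=[15, 7]
4: 0x2b (blk 5, set 1) → L1-HIT  vc=[15, 7]
5: 0x2f (blk 5, set 1) → L1-HIT  vc=[15, 7]
6: 0x3c (blk 7, set 1) → VC-HIT  vc=[15, 5]
7: 0x3e (blk 7, set 1) → L1-HIT  vc=[15, 5]
8: 0x69 (blk 13, set 1) → MISS  vc=[15, 5, 7]
9: 0x3d (blk 7, set 1) → VC-HIT  vc=[15, 5, 13]

VC = [15, 5, 13]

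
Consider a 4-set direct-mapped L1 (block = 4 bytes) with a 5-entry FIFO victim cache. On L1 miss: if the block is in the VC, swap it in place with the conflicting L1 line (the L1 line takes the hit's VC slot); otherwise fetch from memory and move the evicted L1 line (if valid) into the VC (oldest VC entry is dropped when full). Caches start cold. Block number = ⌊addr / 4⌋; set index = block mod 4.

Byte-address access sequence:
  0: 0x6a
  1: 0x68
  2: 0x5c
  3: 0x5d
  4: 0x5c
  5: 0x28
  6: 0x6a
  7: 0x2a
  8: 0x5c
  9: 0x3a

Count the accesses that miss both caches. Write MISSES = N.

MISSES = 4

0: 0x6a (blk 26, set 2) → MISS  vc=[]
1: 0x68 (blk 26, set 2) → L1-HIT  vc=[]
2: 0x5c (blk 23, set 3) → MISS  vc=[]
3: 0x5d (blk 23, set 3) → L1-HIT  vc=[]
4: 0x5c (blk 23, set 3) → L1-HIT  vc=[]
5: 0x28 (blk 10, set 2) → MISS  vc=[26]
6: 0x6a (blk 26, set 2) → VC-HIT  vc=[10]
7: 0x2a (blk 10, set 2) → VC-HIT  vc=[26]
8: 0x5c (blk 23, set 3) → L1-HIT  vc=[26]
9: 0x3a (blk 14, set 2) → MISS  vc=[26, 10]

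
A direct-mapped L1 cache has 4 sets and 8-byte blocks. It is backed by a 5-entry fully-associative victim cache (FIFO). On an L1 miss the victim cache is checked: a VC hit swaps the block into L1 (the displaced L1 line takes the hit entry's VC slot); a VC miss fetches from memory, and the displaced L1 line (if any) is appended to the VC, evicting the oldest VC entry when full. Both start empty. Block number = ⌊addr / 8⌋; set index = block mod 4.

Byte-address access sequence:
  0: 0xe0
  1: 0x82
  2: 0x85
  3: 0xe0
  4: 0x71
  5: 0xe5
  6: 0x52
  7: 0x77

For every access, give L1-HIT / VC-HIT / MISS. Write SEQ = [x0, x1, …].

0: 0xe0 (blk 28, set 0) → MISS  vc=[]
1: 0x82 (blk 16, set 0) → MISS  vc=[28]
2: 0x85 (blk 16, set 0) → L1-HIT  vc=[28]
3: 0xe0 (blk 28, set 0) → VC-HIT  vc=[16]
4: 0x71 (blk 14, set 2) → MISS  vc=[16]
5: 0xe5 (blk 28, set 0) → L1-HIT  vc=[16]
6: 0x52 (blk 10, set 2) → MISS  vc=[16, 14]
7: 0x77 (blk 14, set 2) → VC-HIT  vc=[16, 10]

SEQ = [MISS, MISS, L1-HIT, VC-HIT, MISS, L1-HIT, MISS, VC-HIT]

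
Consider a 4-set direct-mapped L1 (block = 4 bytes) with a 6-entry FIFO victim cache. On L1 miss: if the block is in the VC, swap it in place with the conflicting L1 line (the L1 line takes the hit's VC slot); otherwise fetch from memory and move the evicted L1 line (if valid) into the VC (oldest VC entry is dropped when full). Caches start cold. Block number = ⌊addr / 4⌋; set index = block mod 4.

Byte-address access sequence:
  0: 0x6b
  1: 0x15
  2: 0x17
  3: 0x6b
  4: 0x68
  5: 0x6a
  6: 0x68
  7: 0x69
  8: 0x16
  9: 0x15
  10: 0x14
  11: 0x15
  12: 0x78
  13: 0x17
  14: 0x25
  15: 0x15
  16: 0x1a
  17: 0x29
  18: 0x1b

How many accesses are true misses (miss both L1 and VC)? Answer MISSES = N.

MISSES = 6

  [0] addr=0x6b blk=26 s=2: MISS | VC []
  [1] addr=0x15 blk=5 s=1: MISS | VC []
  [2] addr=0x17 blk=5 s=1: L1-HIT | VC []
  [3] addr=0x6b blk=26 s=2: L1-HIT | VC []
  [4] addr=0x68 blk=26 s=2: L1-HIT | VC []
  [5] addr=0x6a blk=26 s=2: L1-HIT | VC []
  [6] addr=0x68 blk=26 s=2: L1-HIT | VC []
  [7] addr=0x69 blk=26 s=2: L1-HIT | VC []
  [8] addr=0x16 blk=5 s=1: L1-HIT | VC []
  [9] addr=0x15 blk=5 s=1: L1-HIT | VC []
  [10] addr=0x14 blk=5 s=1: L1-HIT | VC []
  [11] addr=0x15 blk=5 s=1: L1-HIT | VC []
  [12] addr=0x78 blk=30 s=2: MISS | VC [26]
  [13] addr=0x17 blk=5 s=1: L1-HIT | VC [26]
  [14] addr=0x25 blk=9 s=1: MISS | VC [26, 5]
  [15] addr=0x15 blk=5 s=1: VC-HIT | VC [26, 9]
  [16] addr=0x1a blk=6 s=2: MISS | VC [26, 9, 30]
  [17] addr=0x29 blk=10 s=2: MISS | VC [26, 9, 30, 6]
  [18] addr=0x1b blk=6 s=2: VC-HIT | VC [26, 9, 30, 10]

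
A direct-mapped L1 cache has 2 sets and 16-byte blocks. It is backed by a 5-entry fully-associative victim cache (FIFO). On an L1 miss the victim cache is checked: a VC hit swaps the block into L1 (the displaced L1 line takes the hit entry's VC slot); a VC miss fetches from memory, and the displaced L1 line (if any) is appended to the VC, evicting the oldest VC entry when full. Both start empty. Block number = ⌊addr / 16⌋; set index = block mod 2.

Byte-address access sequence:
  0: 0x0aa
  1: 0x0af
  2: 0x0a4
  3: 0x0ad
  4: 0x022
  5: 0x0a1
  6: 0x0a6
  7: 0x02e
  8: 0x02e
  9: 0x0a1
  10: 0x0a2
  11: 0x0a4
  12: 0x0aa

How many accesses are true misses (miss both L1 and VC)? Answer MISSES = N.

MISSES = 2

0: 0xaa (blk 10, set 0) → MISS  vc=[]
1: 0xaf (blk 10, set 0) → L1-HIT  vc=[]
2: 0xa4 (blk 10, set 0) → L1-HIT  vc=[]
3: 0xad (blk 10, set 0) → L1-HIT  vc=[]
4: 0x22 (blk 2, set 0) → MISS  vc=[10]
5: 0xa1 (blk 10, set 0) → VC-HIT  vc=[2]
6: 0xa6 (blk 10, set 0) → L1-HIT  vc=[2]
7: 0x2e (blk 2, set 0) → VC-HIT  vc=[10]
8: 0x2e (blk 2, set 0) → L1-HIT  vc=[10]
9: 0xa1 (blk 10, set 0) → VC-HIT  vc=[2]
10: 0xa2 (blk 10, set 0) → L1-HIT  vc=[2]
11: 0xa4 (blk 10, set 0) → L1-HIT  vc=[2]
12: 0xaa (blk 10, set 0) → L1-HIT  vc=[2]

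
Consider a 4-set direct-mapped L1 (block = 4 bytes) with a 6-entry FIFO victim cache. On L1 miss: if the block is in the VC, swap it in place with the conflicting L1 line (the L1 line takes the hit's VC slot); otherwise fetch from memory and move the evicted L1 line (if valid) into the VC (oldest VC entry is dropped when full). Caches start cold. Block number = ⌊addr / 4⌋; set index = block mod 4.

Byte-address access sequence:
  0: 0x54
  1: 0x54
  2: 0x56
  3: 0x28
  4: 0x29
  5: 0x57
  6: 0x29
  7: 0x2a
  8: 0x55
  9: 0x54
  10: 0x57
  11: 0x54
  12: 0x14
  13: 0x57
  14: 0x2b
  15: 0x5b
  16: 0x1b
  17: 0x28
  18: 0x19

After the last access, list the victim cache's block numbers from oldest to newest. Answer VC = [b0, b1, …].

  [0] addr=0x54 blk=21 s=1: MISS | VC []
  [1] addr=0x54 blk=21 s=1: L1-HIT | VC []
  [2] addr=0x56 blk=21 s=1: L1-HIT | VC []
  [3] addr=0x28 blk=10 s=2: MISS | VC []
  [4] addr=0x29 blk=10 s=2: L1-HIT | VC []
  [5] addr=0x57 blk=21 s=1: L1-HIT | VC []
  [6] addr=0x29 blk=10 s=2: L1-HIT | VC []
  [7] addr=0x2a blk=10 s=2: L1-HIT | VC []
  [8] addr=0x55 blk=21 s=1: L1-HIT | VC []
  [9] addr=0x54 blk=21 s=1: L1-HIT | VC []
  [10] addr=0x57 blk=21 s=1: L1-HIT | VC []
  [11] addr=0x54 blk=21 s=1: L1-HIT | VC []
  [12] addr=0x14 blk=5 s=1: MISS | VC [21]
  [13] addr=0x57 blk=21 s=1: VC-HIT | VC [5]
  [14] addr=0x2b blk=10 s=2: L1-HIT | VC [5]
  [15] addr=0x5b blk=22 s=2: MISS | VC [5, 10]
  [16] addr=0x1b blk=6 s=2: MISS | VC [5, 10, 22]
  [17] addr=0x28 blk=10 s=2: VC-HIT | VC [5, 6, 22]
  [18] addr=0x19 blk=6 s=2: VC-HIT | VC [5, 10, 22]

VC = [5, 10, 22]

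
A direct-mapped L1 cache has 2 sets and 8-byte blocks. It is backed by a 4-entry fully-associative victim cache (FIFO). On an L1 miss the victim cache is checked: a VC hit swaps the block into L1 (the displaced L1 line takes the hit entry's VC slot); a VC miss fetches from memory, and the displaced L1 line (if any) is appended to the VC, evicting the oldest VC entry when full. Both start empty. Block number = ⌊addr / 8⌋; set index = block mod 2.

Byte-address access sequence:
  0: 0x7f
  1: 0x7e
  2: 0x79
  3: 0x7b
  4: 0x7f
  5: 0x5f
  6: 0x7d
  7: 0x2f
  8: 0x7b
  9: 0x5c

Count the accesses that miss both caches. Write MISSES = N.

MISSES = 3

#0 0x7f→b15/s1 MISS; vc=[]
#1 0x7e→b15/s1 L1-HIT; vc=[]
#2 0x79→b15/s1 L1-HIT; vc=[]
#3 0x7b→b15/s1 L1-HIT; vc=[]
#4 0x7f→b15/s1 L1-HIT; vc=[]
#5 0x5f→b11/s1 MISS; vc=[15]
#6 0x7d→b15/s1 VC-HIT; vc=[11]
#7 0x2f→b5/s1 MISS; vc=[11,15]
#8 0x7b→b15/s1 VC-HIT; vc=[11,5]
#9 0x5c→b11/s1 VC-HIT; vc=[15,5]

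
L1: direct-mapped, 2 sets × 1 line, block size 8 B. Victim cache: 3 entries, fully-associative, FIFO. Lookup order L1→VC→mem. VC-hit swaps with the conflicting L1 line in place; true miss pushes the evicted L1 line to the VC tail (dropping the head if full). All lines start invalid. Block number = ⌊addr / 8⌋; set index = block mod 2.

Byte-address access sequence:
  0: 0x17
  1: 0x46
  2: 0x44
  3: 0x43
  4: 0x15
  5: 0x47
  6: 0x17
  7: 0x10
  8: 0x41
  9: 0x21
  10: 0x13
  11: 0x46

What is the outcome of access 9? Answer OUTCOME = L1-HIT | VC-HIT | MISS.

  [0] addr=0x17 blk=2 s=0: MISS | VC []
  [1] addr=0x46 blk=8 s=0: MISS | VC [2]
  [2] addr=0x44 blk=8 s=0: L1-HIT | VC [2]
  [3] addr=0x43 blk=8 s=0: L1-HIT | VC [2]
  [4] addr=0x15 blk=2 s=0: VC-HIT | VC [8]
  [5] addr=0x47 blk=8 s=0: VC-HIT | VC [2]
  [6] addr=0x17 blk=2 s=0: VC-HIT | VC [8]
  [7] addr=0x10 blk=2 s=0: L1-HIT | VC [8]
  [8] addr=0x41 blk=8 s=0: VC-HIT | VC [2]
  [9] addr=0x21 blk=4 s=0: MISS | VC [2, 8]
  [10] addr=0x13 blk=2 s=0: VC-HIT | VC [4, 8]
  [11] addr=0x46 blk=8 s=0: VC-HIT | VC [4, 2]

OUTCOME = MISS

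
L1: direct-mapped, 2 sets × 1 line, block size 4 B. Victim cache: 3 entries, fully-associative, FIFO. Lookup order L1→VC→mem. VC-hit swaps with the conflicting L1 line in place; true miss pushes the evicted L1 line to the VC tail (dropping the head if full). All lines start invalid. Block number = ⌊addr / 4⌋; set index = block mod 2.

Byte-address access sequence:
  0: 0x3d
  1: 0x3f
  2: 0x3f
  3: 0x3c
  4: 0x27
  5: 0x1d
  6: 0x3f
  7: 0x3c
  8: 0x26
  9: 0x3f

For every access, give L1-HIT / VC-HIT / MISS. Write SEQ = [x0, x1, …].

  [0] addr=0x3d blk=15 s=1: MISS | VC []
  [1] addr=0x3f blk=15 s=1: L1-HIT | VC []
  [2] addr=0x3f blk=15 s=1: L1-HIT | VC []
  [3] addr=0x3c blk=15 s=1: L1-HIT | VC []
  [4] addr=0x27 blk=9 s=1: MISS | VC [15]
  [5] addr=0x1d blk=7 s=1: MISS | VC [15, 9]
  [6] addr=0x3f blk=15 s=1: VC-HIT | VC [7, 9]
  [7] addr=0x3c blk=15 s=1: L1-HIT | VC [7, 9]
  [8] addr=0x26 blk=9 s=1: VC-HIT | VC [7, 15]
  [9] addr=0x3f blk=15 s=1: VC-HIT | VC [7, 9]

SEQ = [MISS, L1-HIT, L1-HIT, L1-HIT, MISS, MISS, VC-HIT, L1-HIT, VC-HIT, VC-HIT]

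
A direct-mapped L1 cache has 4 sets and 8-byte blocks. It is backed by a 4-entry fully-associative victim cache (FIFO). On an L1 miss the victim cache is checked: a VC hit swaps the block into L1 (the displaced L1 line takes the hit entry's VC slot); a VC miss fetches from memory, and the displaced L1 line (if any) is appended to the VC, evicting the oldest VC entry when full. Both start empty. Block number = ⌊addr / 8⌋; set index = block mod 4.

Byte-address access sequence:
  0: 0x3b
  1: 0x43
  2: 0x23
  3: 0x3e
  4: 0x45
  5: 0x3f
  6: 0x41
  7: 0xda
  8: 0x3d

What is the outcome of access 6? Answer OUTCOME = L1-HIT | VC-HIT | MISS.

OUTCOME = L1-HIT

#0 0x3b→b7/s3 MISS; vc=[]
#1 0x43→b8/s0 MISS; vc=[]
#2 0x23→b4/s0 MISS; vc=[8]
#3 0x3e→b7/s3 L1-HIT; vc=[8]
#4 0x45→b8/s0 VC-HIT; vc=[4]
#5 0x3f→b7/s3 L1-HIT; vc=[4]
#6 0x41→b8/s0 L1-HIT; vc=[4]
#7 0xda→b27/s3 MISS; vc=[4,7]
#8 0x3d→b7/s3 VC-HIT; vc=[4,27]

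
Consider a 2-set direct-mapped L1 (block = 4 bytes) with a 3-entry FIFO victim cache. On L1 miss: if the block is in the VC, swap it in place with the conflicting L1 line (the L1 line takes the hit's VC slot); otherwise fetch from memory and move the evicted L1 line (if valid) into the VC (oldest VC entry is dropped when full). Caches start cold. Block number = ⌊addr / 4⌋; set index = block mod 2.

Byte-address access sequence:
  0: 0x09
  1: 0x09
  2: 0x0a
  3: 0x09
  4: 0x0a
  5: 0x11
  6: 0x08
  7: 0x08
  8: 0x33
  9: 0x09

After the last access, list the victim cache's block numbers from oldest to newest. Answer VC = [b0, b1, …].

#0 0x9→b2/s0 MISS; vc=[]
#1 0x9→b2/s0 L1-HIT; vc=[]
#2 0xa→b2/s0 L1-HIT; vc=[]
#3 0x9→b2/s0 L1-HIT; vc=[]
#4 0xa→b2/s0 L1-HIT; vc=[]
#5 0x11→b4/s0 MISS; vc=[2]
#6 0x8→b2/s0 VC-HIT; vc=[4]
#7 0x8→b2/s0 L1-HIT; vc=[4]
#8 0x33→b12/s0 MISS; vc=[4,2]
#9 0x9→b2/s0 VC-HIT; vc=[4,12]

VC = [4, 12]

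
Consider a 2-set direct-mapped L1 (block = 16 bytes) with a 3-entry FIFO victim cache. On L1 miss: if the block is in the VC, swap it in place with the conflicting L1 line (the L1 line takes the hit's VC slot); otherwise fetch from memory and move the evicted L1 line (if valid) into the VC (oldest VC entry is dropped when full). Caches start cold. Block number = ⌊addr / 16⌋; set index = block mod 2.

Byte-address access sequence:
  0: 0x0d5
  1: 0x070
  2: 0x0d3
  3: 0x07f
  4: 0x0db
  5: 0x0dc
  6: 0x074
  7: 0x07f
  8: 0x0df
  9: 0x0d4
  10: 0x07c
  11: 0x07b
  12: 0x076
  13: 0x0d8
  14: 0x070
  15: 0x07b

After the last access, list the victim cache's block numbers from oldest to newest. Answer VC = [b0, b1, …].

  [0] addr=0xd5 blk=13 s=1: MISS | VC []
  [1] addr=0x70 blk=7 s=1: MISS | VC [13]
  [2] addr=0xd3 blk=13 s=1: VC-HIT | VC [7]
  [3] addr=0x7f blk=7 s=1: VC-HIT | VC [13]
  [4] addr=0xdb blk=13 s=1: VC-HIT | VC [7]
  [5] addr=0xdc blk=13 s=1: L1-HIT | VC [7]
  [6] addr=0x74 blk=7 s=1: VC-HIT | VC [13]
  [7] addr=0x7f blk=7 s=1: L1-HIT | VC [13]
  [8] addr=0xdf blk=13 s=1: VC-HIT | VC [7]
  [9] addr=0xd4 blk=13 s=1: L1-HIT | VC [7]
  [10] addr=0x7c blk=7 s=1: VC-HIT | VC [13]
  [11] addr=0x7b blk=7 s=1: L1-HIT | VC [13]
  [12] addr=0x76 blk=7 s=1: L1-HIT | VC [13]
  [13] addr=0xd8 blk=13 s=1: VC-HIT | VC [7]
  [14] addr=0x70 blk=7 s=1: VC-HIT | VC [13]
  [15] addr=0x7b blk=7 s=1: L1-HIT | VC [13]

VC = [13]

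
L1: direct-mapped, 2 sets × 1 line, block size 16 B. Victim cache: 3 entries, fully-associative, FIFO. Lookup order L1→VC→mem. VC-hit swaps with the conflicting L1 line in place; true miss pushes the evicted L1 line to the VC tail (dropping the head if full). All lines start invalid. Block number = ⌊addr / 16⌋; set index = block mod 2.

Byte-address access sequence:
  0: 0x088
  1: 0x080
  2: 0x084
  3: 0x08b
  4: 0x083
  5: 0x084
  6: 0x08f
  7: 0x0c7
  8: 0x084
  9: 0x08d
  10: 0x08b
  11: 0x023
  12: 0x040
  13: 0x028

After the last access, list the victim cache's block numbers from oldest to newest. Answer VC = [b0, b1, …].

VC = [12, 8, 4]

#0 0x88→b8/s0 MISS; vc=[]
#1 0x80→b8/s0 L1-HIT; vc=[]
#2 0x84→b8/s0 L1-HIT; vc=[]
#3 0x8b→b8/s0 L1-HIT; vc=[]
#4 0x83→b8/s0 L1-HIT; vc=[]
#5 0x84→b8/s0 L1-HIT; vc=[]
#6 0x8f→b8/s0 L1-HIT; vc=[]
#7 0xc7→b12/s0 MISS; vc=[8]
#8 0x84→b8/s0 VC-HIT; vc=[12]
#9 0x8d→b8/s0 L1-HIT; vc=[12]
#10 0x8b→b8/s0 L1-HIT; vc=[12]
#11 0x23→b2/s0 MISS; vc=[12,8]
#12 0x40→b4/s0 MISS; vc=[12,8,2]
#13 0x28→b2/s0 VC-HIT; vc=[12,8,4]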